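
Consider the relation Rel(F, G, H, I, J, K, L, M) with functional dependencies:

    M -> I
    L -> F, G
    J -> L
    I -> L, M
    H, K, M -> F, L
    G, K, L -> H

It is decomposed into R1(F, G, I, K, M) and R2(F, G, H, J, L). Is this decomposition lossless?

Common attributes: R1 ∩ R2 = {F, G}.
No dependency enlarges {F, G}, so (F, G)⁺ = {F, G}.
The closure contains neither all of R1 = {F, G, I, K, M} nor all of R2 = {F, G, H, J, L}, so the common attributes are not a superkey of either fragment. The join is lossy.

No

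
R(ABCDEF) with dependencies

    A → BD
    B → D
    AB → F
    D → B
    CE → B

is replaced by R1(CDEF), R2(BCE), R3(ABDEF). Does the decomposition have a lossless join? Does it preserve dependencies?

lossy but dependency-preserving

Lossless test (chase): Rows 2 and 3 agree on B; apply B→D and equate their D entries. Rows 1 and 2 agree on D; apply D→B and equate their B entries. No row becomes fully distinguished — the join is lossy.
Dependency preservation: every FD's attributes lie within a single fragment, so each can be enforced locally — preserved.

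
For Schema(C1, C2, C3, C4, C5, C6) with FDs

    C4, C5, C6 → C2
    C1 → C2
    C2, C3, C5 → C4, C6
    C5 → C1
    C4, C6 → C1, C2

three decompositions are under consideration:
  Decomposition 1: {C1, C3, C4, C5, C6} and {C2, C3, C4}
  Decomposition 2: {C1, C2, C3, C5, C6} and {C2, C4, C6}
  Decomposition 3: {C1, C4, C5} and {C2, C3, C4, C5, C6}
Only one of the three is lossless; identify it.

Decomposition 1: common = {C3, C4}, closure = {C3, C4} → lossy.
Decomposition 2: common = {C2, C6}, closure = {C2, C6} → lossy.
Decomposition 3: common = {C4, C5}, closure = {C1, C2, C4, C5} → lossless.

Decomposition 3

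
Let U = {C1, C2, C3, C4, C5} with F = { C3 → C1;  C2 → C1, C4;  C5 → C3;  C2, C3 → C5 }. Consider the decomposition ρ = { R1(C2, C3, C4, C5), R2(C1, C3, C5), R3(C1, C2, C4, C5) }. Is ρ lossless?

Yes

Chase test. Columns are C1, C2, C3, C4, C5; row i has aⱼ where attribute j ∈ Ri, else bᵢⱼ.
Initial tableau (one row per fragment):
  row 1: b11 a2 a3 a4 a5
  row 2: a1 b22 a3 b24 a5
  row 3: a1 a2 b33 a4 a5
Rows 1 and 2 agree on C3; apply C3→C1 and equate their C1 entries.
Rows 1 and 3 agree on C5; apply C5→C3 and equate their C3 entries.
Row 1 is now all distinguished symbols — the join is lossless.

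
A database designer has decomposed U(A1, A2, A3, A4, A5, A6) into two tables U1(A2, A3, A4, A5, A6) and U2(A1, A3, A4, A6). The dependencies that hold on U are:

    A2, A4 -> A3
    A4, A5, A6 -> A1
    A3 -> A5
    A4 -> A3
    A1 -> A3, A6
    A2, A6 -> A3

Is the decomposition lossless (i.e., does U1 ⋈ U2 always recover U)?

Common attributes: U1 ∩ U2 = {A3, A4, A6}.
Closure of {A3, A4, A6}: A3 → A5 applies, adding A5; A4, A5, A6 → A1 applies, adding A1. So (A3, A4, A6)⁺ = {A1, A3, A4, A5, A6}.
This closure contains every attribute of U2, so U1 ∩ U2 → U2. The join is lossless.

Yes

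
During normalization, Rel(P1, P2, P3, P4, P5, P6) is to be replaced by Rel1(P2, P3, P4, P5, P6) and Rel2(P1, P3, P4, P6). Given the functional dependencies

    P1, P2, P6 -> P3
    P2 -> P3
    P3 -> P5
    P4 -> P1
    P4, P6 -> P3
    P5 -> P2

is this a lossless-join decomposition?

Yes

Common attributes: Rel1 ∩ Rel2 = {P3, P4, P6}.
Closure of {P3, P4, P6}: P3 → P5 applies, adding P5; P4 → P1 applies, adding P1; P5 → P2 applies, adding P2. So (P3, P4, P6)⁺ = {P1, P2, P3, P4, P5, P6}.
This closure contains every attribute of Rel1, so Rel1 ∩ Rel2 → Rel1. The join is lossless.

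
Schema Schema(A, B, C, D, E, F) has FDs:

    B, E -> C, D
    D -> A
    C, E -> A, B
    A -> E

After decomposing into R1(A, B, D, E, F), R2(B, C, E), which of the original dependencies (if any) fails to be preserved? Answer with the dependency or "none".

none

B, E → C, D: restricted closure across fragments reaches C, D.
D → A lies within R1.
C, E → A, B: restricted closure across fragments reaches A, B.
A → E lies within R1.
Every dependency is enforceable on the fragments, so the decomposition is dependency-preserving.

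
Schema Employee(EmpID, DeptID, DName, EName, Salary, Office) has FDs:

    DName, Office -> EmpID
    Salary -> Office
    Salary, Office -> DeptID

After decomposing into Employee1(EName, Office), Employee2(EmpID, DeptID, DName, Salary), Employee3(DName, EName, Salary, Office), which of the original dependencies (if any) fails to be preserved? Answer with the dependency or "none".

Check DName, Office → EmpID: no single fragment contains all of {EmpID, DName, Office}, and the restricted closure of {DName, Office} across the fragments never reaches {EmpID}.
Salary → Office is preserved.
Salary, Office → DeptID is preserved.

DName, Office -> EmpID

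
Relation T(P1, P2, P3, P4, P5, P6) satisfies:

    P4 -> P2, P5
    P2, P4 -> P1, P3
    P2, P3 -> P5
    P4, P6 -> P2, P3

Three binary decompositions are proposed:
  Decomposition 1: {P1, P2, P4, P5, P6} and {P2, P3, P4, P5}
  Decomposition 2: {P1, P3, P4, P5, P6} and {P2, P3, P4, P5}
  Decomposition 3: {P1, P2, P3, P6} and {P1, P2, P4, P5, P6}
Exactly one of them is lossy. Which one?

Decomposition 3

Decomposition 1: common = {P2, P4, P5}, closure = {P1, P2, P3, P4, P5} → lossless.
Decomposition 2: common = {P3, P4, P5}, closure = {P1, P2, P3, P4, P5} → lossless.
Decomposition 3: common = {P1, P2, P6}, closure = {P1, P2, P6} → lossy.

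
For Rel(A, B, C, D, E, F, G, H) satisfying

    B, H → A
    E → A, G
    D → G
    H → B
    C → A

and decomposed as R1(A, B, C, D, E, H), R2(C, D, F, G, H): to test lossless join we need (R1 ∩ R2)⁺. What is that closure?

R1 ∩ R2 = {C, D, H}.
D → G applies, adding G
H → B applies, adding B
C → A applies, adding A
Closure: {A, B, C, D, G, H}.

A, B, C, D, G, H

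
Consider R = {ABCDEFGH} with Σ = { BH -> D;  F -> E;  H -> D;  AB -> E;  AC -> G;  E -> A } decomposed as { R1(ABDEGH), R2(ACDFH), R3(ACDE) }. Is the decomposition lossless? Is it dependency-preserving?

lossy and not dependency-preserving

Lossless test (chase): Rows 2 and 3 agree on AC; apply AC→G and equate their G entries. No row becomes fully distinguished — the join is lossy.
Dependency preservation: the restricted closure of {F} across the fragments never reaches {E}, so F → E cannot be enforced without a join — not preserved.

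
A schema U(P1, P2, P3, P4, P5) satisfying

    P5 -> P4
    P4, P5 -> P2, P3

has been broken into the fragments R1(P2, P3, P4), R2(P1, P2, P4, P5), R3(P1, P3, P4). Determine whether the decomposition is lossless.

Chase test. Columns are P1, P2, P3, P4, P5; row i has aⱼ where attribute j ∈ Ri, else bᵢⱼ.
Initial tableau (one row per fragment):
  row 1: b11 a2 a3 a4 b15
  row 2: a1 a2 b23 a4 a5
  row 3: a1 b32 a3 a4 b35
No row becomes fully distinguished — the join is lossy.

No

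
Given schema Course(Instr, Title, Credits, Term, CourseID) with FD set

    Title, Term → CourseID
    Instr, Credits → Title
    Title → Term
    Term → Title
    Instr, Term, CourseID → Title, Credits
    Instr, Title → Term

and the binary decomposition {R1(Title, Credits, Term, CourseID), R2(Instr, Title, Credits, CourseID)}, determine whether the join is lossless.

Yes

Common attributes: R1 ∩ R2 = {Title, Credits, CourseID}.
Closure of {Title, Credits, CourseID}: Title → Term applies, adding Term. So (Title, Credits, CourseID)⁺ = {Title, Credits, Term, CourseID}.
This closure contains every attribute of R1, so R1 ∩ R2 → R1. The join is lossless.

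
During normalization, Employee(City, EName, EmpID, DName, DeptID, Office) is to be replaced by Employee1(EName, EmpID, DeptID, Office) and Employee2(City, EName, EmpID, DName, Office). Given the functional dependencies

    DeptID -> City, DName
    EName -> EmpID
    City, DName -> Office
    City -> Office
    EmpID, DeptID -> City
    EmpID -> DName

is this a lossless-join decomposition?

Common attributes: Employee1 ∩ Employee2 = {EName, EmpID, Office}.
Closure of {EName, EmpID, Office}: EmpID → DName applies, adding DName. So (EName, EmpID, Office)⁺ = {EName, EmpID, DName, Office}.
The closure contains neither all of Employee1 = {EName, EmpID, DeptID, Office} nor all of Employee2 = {City, EName, EmpID, DName, Office}, so the common attributes are not a superkey of either fragment. The join is lossy.

No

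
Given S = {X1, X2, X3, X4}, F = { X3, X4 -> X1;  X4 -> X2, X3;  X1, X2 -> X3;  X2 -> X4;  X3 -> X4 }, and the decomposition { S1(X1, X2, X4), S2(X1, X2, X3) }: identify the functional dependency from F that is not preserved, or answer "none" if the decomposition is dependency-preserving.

none

X3, X4 → X1: restricted closure across fragments reaches X1.
X4 → X2, X3: restricted closure across fragments reaches X2, X3.
X1, X2 → X3 lies within S2.
X2 → X4 lies within S1.
X3 → X4: restricted closure across fragments reaches X4.
Every dependency is enforceable on the fragments, so the decomposition is dependency-preserving.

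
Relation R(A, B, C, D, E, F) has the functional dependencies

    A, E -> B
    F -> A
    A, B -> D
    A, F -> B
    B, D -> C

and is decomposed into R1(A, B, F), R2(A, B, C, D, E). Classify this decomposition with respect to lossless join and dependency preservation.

lossy but dependency-preserving

Lossless test: (A, B)⁺ = {A, B, C, D}, which is a superkey of neither fragment — lossy.
Dependency preservation: every FD's attributes lie within a single fragment, so each can be enforced locally — preserved.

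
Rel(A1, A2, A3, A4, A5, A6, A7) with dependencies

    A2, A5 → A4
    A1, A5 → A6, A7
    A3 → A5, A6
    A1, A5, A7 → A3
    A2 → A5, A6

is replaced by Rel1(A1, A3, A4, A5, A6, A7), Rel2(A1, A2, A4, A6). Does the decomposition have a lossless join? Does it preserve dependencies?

lossy and not dependency-preserving

Lossless test: (A1, A4, A6)⁺ = {A1, A4, A6}, which is a superkey of neither fragment — lossy.
Dependency preservation: the restricted closure of {A2} across the fragments never reaches {A5, A6}, so A2 → A5, A6 cannot be enforced without a join — not preserved.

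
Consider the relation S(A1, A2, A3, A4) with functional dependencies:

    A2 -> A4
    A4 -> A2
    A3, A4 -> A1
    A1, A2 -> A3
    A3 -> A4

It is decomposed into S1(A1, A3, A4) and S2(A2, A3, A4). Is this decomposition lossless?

Yes

Common attributes: S1 ∩ S2 = {A3, A4}.
Closure of {A3, A4}: A4 → A2 applies, adding A2; A3, A4 → A1 applies, adding A1. So (A3, A4)⁺ = {A1, A2, A3, A4}.
This closure contains every attribute of S1, so S1 ∩ S2 → S1. The join is lossless.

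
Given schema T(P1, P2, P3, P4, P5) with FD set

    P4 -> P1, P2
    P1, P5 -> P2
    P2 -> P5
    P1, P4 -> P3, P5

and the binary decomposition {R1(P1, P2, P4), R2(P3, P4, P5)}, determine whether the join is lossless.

Yes

Common attributes: R1 ∩ R2 = {P4}.
Closure of {P4}: P4 → P1, P2 applies, adding P1, P2; P2 → P5 applies, adding P5; P1, P4 → P3, P5 applies, adding P3. So (P4)⁺ = {P1, P2, P3, P4, P5}.
This closure contains every attribute of R1, so R1 ∩ R2 → R1. The join is lossless.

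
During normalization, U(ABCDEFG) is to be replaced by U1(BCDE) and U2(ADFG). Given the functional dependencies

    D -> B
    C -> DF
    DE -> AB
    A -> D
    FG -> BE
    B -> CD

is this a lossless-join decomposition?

Common attributes: U1 ∩ U2 = {D}.
Closure of {D}: D → B applies, adding B; B → CD applies, adding C; C → DF applies, adding F. So (D)⁺ = {BCDF}.
The closure contains neither all of U1 = {BCDE} nor all of U2 = {ADFG}, so the common attributes are not a superkey of either fragment. The join is lossy.

No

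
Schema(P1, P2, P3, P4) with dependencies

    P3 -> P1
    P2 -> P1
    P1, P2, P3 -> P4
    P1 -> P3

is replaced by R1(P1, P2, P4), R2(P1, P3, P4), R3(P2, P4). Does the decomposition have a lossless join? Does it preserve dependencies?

Lossless test (chase): Rows 1 and 3 agree on P2; apply P2→P1 and equate their P1 entries. Rows 1 and 2 agree on P1; apply P1→P3 and equate their P3 entries. Rows 1 and 3 agree on P1; apply P1→P3 and equate their P3 entries. Row 1 is now all distinguished symbols — the join is lossless.
Dependency preservation: P1, P2, P3 → P4 is not contained in any single fragment, but the restricted closure of its left-hand side across the fragments still reaches the right-hand side; the remaining FDs each lie inside some fragment. All dependencies are preserved.

lossless and dependency-preserving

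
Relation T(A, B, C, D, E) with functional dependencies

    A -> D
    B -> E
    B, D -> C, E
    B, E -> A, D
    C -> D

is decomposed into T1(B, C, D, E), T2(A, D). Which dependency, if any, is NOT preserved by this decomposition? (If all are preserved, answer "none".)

Check B, E → A, D: no single fragment contains all of {A, B, D, E}, and the restricted closure of {B, E} across the fragments never reaches {A, D}.
A → D is preserved.
B → E is preserved.
B, D → C, E is preserved.
C → D is preserved.

B, E -> A, D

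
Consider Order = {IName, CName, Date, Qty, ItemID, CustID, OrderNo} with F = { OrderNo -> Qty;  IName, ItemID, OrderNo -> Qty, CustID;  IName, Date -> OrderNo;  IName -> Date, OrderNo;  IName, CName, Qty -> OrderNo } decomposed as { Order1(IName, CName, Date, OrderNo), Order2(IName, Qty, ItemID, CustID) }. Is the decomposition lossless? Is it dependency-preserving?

lossy and not dependency-preserving

Lossless test: (IName)⁺ = {IName, Date, Qty, OrderNo}, which is a superkey of neither fragment — lossy.
Dependency preservation: the restricted closure of {OrderNo} across the fragments never reaches {Qty}, so OrderNo → Qty cannot be enforced without a join — not preserved.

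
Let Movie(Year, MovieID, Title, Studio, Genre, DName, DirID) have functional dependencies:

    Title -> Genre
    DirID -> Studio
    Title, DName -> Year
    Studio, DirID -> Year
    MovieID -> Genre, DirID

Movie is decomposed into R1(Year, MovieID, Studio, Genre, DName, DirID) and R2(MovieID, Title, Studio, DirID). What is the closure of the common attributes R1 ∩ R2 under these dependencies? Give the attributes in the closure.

Year, MovieID, Studio, Genre, DirID

R1 ∩ R2 = {MovieID, Studio, DirID}.
Studio, DirID → Year applies, adding Year
MovieID → Genre, DirID applies, adding Genre
Closure: {Year, MovieID, Studio, Genre, DirID}.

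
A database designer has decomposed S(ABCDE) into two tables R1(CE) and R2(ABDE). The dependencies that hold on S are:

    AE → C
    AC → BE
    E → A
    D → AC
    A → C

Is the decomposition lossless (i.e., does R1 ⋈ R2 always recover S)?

Yes

Common attributes: R1 ∩ R2 = {E}.
Closure of {E}: E → A applies, adding A; A → C applies, adding C; AC → BE applies, adding B. So (E)⁺ = {ABCE}.
This closure contains every attribute of R1, so R1 ∩ R2 → R1. The join is lossless.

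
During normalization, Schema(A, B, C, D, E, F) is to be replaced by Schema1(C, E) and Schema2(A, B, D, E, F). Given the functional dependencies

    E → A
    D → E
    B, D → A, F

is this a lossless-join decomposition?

No

Common attributes: Schema1 ∩ Schema2 = {E}.
Closure of {E}: E → A applies, adding A. So (E)⁺ = {A, E}.
The closure contains neither all of Schema1 = {C, E} nor all of Schema2 = {A, B, D, E, F}, so the common attributes are not a superkey of either fragment. The join is lossy.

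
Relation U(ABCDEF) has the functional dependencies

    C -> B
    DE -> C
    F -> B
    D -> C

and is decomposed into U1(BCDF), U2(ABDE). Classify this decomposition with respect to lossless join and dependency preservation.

lossy but dependency-preserving

Lossless test: (BD)⁺ = {BCD}, which is a superkey of neither fragment — lossy.
Dependency preservation: DE → C is not contained in any single fragment, but the restricted closure of its left-hand side across the fragments still reaches the right-hand side; the remaining FDs each lie inside some fragment. All dependencies are preserved.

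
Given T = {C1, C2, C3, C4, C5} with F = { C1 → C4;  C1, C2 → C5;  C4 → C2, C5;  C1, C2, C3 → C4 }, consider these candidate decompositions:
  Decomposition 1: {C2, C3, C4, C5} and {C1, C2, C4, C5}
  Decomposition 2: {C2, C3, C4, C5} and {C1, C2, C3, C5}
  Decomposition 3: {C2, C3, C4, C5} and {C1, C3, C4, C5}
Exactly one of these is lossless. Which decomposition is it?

Decomposition 1: common = {C2, C4, C5}, closure = {C2, C4, C5} → lossy.
Decomposition 2: common = {C2, C3, C5}, closure = {C2, C3, C5} → lossy.
Decomposition 3: common = {C3, C4, C5}, closure = {C2, C3, C4, C5} → lossless.

Decomposition 3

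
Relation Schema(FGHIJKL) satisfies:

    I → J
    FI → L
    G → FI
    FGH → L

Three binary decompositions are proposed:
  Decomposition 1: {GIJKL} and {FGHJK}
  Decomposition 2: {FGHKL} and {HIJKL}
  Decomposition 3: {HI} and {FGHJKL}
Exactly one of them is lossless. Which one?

Decomposition 1

Decomposition 1: common = {GJK}, closure = {FGIJKL} → lossless.
Decomposition 2: common = {HKL}, closure = {HKL} → lossy.
Decomposition 3: common = {H}, closure = {H} → lossy.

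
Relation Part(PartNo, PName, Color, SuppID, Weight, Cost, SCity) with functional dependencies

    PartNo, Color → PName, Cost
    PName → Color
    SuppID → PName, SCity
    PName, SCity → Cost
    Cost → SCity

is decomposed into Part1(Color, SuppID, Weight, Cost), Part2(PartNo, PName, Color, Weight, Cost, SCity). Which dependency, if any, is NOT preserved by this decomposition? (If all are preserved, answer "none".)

Check SuppID → PName, SCity: no single fragment contains all of {PName, SuppID, SCity}, and the restricted closure of {SuppID} across the fragments never reaches {PName, SCity}.
PartNo, Color → PName, Cost is preserved.
PName → Color is preserved.
PName, SCity → Cost is preserved.
Cost → SCity is preserved.

SuppID → PName, SCity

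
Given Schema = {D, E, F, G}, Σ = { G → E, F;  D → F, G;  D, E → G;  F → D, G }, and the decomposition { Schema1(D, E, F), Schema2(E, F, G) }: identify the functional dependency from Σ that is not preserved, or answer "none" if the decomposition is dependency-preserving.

none

G → E, F lies within Schema2.
D → F, G: restricted closure across fragments reaches F, G.
D, E → G: restricted closure across fragments reaches G.
F → D, G: restricted closure across fragments reaches D, G.
Every dependency is enforceable on the fragments, so the decomposition is dependency-preserving.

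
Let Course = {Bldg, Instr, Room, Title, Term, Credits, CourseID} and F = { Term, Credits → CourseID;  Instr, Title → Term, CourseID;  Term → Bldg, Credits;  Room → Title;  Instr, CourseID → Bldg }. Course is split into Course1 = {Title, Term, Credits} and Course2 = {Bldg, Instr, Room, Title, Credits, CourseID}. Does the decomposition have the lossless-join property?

Common attributes: Course1 ∩ Course2 = {Title, Credits}.
No dependency enlarges {Title, Credits}, so (Title, Credits)⁺ = {Title, Credits}.
The closure contains neither all of Course1 = {Title, Term, Credits} nor all of Course2 = {Bldg, Instr, Room, Title, Credits, CourseID}, so the common attributes are not a superkey of either fragment. The join is lossy.

No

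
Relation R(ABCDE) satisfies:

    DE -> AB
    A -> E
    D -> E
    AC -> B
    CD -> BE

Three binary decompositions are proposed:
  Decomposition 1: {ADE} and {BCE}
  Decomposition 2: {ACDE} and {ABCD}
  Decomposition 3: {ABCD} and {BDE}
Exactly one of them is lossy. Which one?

Decomposition 1: common = {E}, closure = {E} → lossy.
Decomposition 2: common = {ACD}, closure = {ABCDE} → lossless.
Decomposition 3: common = {BD}, closure = {ABDE} → lossless.

Decomposition 1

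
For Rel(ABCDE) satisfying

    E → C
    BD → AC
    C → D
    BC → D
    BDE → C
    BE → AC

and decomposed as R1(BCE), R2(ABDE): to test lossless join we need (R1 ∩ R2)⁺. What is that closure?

ABCDE

R1 ∩ R2 = {BE}.
E → C applies, adding C
C → D applies, adding D
BE → AC applies, adding A
Closure: {ABCDE}.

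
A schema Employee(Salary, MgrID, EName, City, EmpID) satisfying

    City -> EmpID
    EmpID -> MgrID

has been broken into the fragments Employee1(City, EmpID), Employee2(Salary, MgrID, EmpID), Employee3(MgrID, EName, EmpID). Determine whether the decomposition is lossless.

No

Chase test. Columns are Salary, MgrID, EName, City, EmpID; row i has aⱼ where attribute j ∈ Employeei, else bᵢⱼ.
Initial tableau (one row per fragment):
  row 1: b11 b12 b13 a4 a5
  row 2: a1 a2 b23 b24 a5
  row 3: b31 a2 a3 b34 a5
Rows 1 and 2 agree on EmpID; apply EmpID→MgrID and equate their MgrID entries.
No row becomes fully distinguished — the join is lossy.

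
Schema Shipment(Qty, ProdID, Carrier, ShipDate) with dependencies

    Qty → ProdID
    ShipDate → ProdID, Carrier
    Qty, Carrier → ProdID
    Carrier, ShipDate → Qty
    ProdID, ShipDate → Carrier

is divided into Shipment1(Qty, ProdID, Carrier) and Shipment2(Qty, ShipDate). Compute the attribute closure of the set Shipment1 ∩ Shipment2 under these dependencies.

Qty, ProdID

Shipment1 ∩ Shipment2 = {Qty}.
Qty → ProdID applies, adding ProdID
Closure: {Qty, ProdID}.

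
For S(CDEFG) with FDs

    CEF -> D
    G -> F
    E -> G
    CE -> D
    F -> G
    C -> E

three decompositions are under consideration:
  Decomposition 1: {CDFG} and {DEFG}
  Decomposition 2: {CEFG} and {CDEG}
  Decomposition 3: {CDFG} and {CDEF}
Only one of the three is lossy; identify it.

Decomposition 1

Decomposition 1: common = {DFG}, closure = {DFG} → lossy.
Decomposition 2: common = {CEG}, closure = {CDEFG} → lossless.
Decomposition 3: common = {CDF}, closure = {CDEFG} → lossless.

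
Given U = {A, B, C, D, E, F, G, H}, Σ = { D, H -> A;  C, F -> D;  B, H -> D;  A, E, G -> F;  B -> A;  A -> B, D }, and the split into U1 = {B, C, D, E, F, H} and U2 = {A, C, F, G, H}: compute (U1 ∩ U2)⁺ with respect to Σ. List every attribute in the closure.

A, B, C, D, F, H

U1 ∩ U2 = {C, F, H}.
C, F → D applies, adding D
D, H → A applies, adding A
A → B, D applies, adding B
Closure: {A, B, C, D, F, H}.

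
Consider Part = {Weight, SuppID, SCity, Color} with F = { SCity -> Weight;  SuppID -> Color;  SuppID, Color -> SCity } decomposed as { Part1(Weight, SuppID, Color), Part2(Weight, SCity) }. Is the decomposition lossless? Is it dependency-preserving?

lossy and not dependency-preserving

Lossless test: (Weight)⁺ = {Weight}, which is a superkey of neither fragment — lossy.
Dependency preservation: the restricted closure of {SuppID, Color} across the fragments never reaches {SCity}, so SuppID, Color → SCity cannot be enforced without a join — not preserved.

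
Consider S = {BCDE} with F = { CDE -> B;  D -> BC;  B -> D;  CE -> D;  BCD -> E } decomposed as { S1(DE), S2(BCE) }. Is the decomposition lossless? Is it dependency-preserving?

Lossless test: (E)⁺ = {E}, which is a superkey of neither fragment — lossy.
Dependency preservation: the restricted closure of {D} across the fragments never reaches {BC}, so D → BC cannot be enforced without a join — not preserved.

lossy and not dependency-preserving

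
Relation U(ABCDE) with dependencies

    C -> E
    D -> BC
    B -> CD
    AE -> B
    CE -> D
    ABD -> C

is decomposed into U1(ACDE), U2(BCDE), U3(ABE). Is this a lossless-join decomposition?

Chase test. Columns are ABCDE; row i has aⱼ where attribute j ∈ Ui, else bᵢⱼ.
Initial tableau (one row per fragment):
  row 1: a1 b12 a3 a4 a5
  row 2: b21 a2 a3 a4 a5
  row 3: a1 a2 b33 b34 a5
Rows 1 and 2 agree on D; apply D→BC and equate their BC entries.
Rows 1 and 3 agree on B; apply B→CD and equate their CD entries.
Row 1 is now all distinguished symbols — the join is lossless.

Yes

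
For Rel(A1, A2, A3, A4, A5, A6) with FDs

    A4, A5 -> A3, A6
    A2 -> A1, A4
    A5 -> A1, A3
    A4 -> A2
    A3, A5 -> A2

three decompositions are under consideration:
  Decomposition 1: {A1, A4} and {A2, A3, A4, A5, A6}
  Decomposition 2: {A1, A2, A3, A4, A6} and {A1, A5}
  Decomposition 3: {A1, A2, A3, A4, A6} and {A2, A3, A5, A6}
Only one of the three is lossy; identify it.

Decomposition 2

Decomposition 1: common = {A4}, closure = {A1, A2, A4} → lossless.
Decomposition 2: common = {A1}, closure = {A1} → lossy.
Decomposition 3: common = {A2, A3, A6}, closure = {A1, A2, A3, A4, A6} → lossless.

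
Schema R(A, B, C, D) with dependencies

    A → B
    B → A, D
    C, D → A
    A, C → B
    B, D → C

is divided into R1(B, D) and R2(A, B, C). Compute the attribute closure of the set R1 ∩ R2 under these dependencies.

A, B, C, D

R1 ∩ R2 = {B}.
B → A, D applies, adding A, D
B, D → C applies, adding C
Closure: {A, B, C, D}.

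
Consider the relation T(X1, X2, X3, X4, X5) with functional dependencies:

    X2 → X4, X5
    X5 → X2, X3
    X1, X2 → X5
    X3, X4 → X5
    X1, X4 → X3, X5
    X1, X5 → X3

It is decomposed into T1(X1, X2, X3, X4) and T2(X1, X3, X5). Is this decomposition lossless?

No

Common attributes: T1 ∩ T2 = {X1, X3}.
No dependency enlarges {X1, X3}, so (X1, X3)⁺ = {X1, X3}.
The closure contains neither all of T1 = {X1, X2, X3, X4} nor all of T2 = {X1, X3, X5}, so the common attributes are not a superkey of either fragment. The join is lossy.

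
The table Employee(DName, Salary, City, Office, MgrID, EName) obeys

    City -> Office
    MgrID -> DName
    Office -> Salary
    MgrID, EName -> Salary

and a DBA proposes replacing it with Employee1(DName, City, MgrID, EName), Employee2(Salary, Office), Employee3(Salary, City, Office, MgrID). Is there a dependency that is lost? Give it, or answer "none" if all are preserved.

Check MgrID, EName → Salary: no single fragment contains all of {Salary, MgrID, EName}, and the restricted closure of {MgrID, EName} across the fragments never reaches {Salary}.
City → Office is preserved.
MgrID → DName is preserved.
Office → Salary is preserved.

MgrID, EName -> Salary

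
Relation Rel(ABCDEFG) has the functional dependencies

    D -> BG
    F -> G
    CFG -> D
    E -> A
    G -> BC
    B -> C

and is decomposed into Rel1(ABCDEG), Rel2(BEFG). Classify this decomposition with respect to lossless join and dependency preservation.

Lossless test: (BEG)⁺ = {ABCEG}, which is a superkey of neither fragment — lossy.
Dependency preservation: the restricted closure of {CFG} across the fragments never reaches {D}, so CFG → D cannot be enforced without a join — not preserved.

lossy and not dependency-preserving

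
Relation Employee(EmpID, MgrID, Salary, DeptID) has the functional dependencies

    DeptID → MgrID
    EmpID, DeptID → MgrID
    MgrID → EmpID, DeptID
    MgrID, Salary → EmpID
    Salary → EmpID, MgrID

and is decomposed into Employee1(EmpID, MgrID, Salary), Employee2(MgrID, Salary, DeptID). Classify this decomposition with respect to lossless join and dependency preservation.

Lossless test: (MgrID, Salary)⁺ = {EmpID, MgrID, Salary, DeptID}, which contains all of one fragment — lossless.
Dependency preservation: EmpID, DeptID → MgrID; MgrID → EmpID, DeptID are not contained in any single fragment, but the restricted closure of each left-hand side across the fragments still reaches the right-hand side; the remaining FDs each lie inside some fragment. All dependencies are preserved.

lossless and dependency-preserving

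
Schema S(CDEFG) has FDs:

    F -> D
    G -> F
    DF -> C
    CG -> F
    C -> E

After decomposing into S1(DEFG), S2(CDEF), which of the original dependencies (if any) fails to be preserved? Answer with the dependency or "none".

none

F → D lies within S1.
G → F lies within S1.
DF → C lies within S2.
CG → F: restricted closure across fragments reaches F.
C → E lies within S2.
Every dependency is enforceable on the fragments, so the decomposition is dependency-preserving.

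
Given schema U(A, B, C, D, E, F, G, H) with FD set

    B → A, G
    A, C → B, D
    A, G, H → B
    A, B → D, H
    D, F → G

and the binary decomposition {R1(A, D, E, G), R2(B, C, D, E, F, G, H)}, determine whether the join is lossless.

No

Common attributes: R1 ∩ R2 = {D, E, G}.
No dependency enlarges {D, E, G}, so (D, E, G)⁺ = {D, E, G}.
The closure contains neither all of R1 = {A, D, E, G} nor all of R2 = {B, C, D, E, F, G, H}, so the common attributes are not a superkey of either fragment. The join is lossy.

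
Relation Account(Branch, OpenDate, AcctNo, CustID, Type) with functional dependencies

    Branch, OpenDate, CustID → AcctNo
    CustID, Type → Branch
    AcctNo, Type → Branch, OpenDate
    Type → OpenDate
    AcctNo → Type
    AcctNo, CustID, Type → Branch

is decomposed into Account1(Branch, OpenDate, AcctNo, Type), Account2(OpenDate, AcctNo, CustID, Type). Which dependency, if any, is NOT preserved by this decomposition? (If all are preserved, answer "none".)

Branch, OpenDate, CustID → AcctNo

Check Branch, OpenDate, CustID → AcctNo: no single fragment contains all of {Branch, OpenDate, AcctNo, CustID}, and the restricted closure of {Branch, OpenDate, CustID} across the fragments never reaches {AcctNo}.
CustID, Type → Branch is preserved.
AcctNo, Type → Branch, OpenDate is preserved.
Type → OpenDate is preserved.
AcctNo → Type is preserved.
AcctNo, CustID, Type → Branch is preserved.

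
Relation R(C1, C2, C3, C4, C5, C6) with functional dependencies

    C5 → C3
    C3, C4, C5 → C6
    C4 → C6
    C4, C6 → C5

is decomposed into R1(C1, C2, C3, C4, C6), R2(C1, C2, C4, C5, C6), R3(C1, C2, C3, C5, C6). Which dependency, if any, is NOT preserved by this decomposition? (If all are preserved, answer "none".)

none

C5 → C3 lies within R3.
C3, C4, C5 → C6: restricted closure across fragments reaches C6.
C4 → C6 lies within R1.
C4, C6 → C5 lies within R2.
Every dependency is enforceable on the fragments, so the decomposition is dependency-preserving.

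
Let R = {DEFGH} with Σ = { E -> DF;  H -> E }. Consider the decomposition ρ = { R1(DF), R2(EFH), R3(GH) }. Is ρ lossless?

No

Chase test. Columns are DEFGH; row i has aⱼ where attribute j ∈ Ri, else bᵢⱼ.
Initial tableau (one row per fragment):
  row 1: a1 b12 a3 b14 b15
  row 2: b21 a2 a3 b24 a5
  row 3: b31 b32 b33 a4 a5
Rows 2 and 3 agree on H; apply H→E and equate their E entries.
Rows 2 and 3 agree on E; apply E→DF and equate their DF entries.
No row becomes fully distinguished — the join is lossy.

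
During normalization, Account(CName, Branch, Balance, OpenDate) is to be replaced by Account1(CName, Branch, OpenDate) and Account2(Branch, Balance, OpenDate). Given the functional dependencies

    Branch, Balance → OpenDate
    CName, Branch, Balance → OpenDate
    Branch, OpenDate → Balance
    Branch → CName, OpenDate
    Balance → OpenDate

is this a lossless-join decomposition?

Common attributes: Account1 ∩ Account2 = {Branch, OpenDate}.
Closure of {Branch, OpenDate}: Branch, OpenDate → Balance applies, adding Balance; Branch → CName, OpenDate applies, adding CName. So (Branch, OpenDate)⁺ = {CName, Branch, Balance, OpenDate}.
This closure contains every attribute of Account1, so Account1 ∩ Account2 → Account1. The join is lossless.

Yes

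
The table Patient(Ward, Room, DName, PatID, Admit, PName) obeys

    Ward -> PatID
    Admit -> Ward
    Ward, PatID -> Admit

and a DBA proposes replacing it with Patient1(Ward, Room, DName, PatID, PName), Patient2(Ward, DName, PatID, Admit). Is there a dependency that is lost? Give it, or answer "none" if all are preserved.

Ward → PatID lies within Patient1.
Admit → Ward lies within Patient2.
Ward, PatID → Admit lies within Patient2.
Every dependency is enforceable on the fragments, so the decomposition is dependency-preserving.

none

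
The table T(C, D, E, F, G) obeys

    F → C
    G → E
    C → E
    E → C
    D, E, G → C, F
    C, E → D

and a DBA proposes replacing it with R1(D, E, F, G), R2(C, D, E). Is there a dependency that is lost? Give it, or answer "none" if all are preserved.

F → C: restricted closure across fragments reaches C.
G → E lies within R1.
C → E lies within R2.
E → C lies within R2.
D, E, G → C, F: restricted closure across fragments reaches C, F.
C, E → D lies within R2.
Every dependency is enforceable on the fragments, so the decomposition is dependency-preserving.

none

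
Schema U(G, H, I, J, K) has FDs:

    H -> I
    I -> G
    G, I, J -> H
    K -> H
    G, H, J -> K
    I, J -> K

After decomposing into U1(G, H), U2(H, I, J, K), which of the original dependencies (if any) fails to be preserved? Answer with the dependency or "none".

I -> G

Check I → G: no single fragment contains all of {G, I}, and the restricted closure of {I} across the fragments never reaches {G}.
H → I is preserved.
G, I, J → H is preserved.
K → H is preserved.
G, H, J → K is preserved.
I, J → K is preserved.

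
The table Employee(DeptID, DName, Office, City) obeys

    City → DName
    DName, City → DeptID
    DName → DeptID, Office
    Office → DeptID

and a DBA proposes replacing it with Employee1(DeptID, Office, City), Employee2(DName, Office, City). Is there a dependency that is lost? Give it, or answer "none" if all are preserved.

none

City → DName lies within Employee2.
DName, City → DeptID: restricted closure across fragments reaches DeptID.
DName → DeptID, Office: restricted closure across fragments reaches DeptID, Office.
Office → DeptID lies within Employee1.
Every dependency is enforceable on the fragments, so the decomposition is dependency-preserving.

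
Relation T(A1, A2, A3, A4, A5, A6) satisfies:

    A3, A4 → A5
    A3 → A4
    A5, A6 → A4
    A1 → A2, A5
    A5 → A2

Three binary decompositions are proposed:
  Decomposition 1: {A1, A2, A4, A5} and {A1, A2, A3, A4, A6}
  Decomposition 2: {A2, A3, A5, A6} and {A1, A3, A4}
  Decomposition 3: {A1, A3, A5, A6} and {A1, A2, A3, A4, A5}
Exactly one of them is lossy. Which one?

Decomposition 2

Decomposition 1: common = {A1, A2, A4}, closure = {A1, A2, A4, A5} → lossless.
Decomposition 2: common = {A3}, closure = {A2, A3, A4, A5} → lossy.
Decomposition 3: common = {A1, A3, A5}, closure = {A1, A2, A3, A4, A5} → lossless.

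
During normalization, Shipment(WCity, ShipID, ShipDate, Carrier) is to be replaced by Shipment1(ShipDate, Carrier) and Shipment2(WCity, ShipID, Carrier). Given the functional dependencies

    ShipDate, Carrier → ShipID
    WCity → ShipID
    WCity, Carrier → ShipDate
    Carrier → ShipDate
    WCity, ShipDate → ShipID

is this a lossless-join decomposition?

Common attributes: Shipment1 ∩ Shipment2 = {Carrier}.
Closure of {Carrier}: Carrier → ShipDate applies, adding ShipDate; ShipDate, Carrier → ShipID applies, adding ShipID. So (Carrier)⁺ = {ShipID, ShipDate, Carrier}.
This closure contains every attribute of Shipment1, so Shipment1 ∩ Shipment2 → Shipment1. The join is lossless.

Yes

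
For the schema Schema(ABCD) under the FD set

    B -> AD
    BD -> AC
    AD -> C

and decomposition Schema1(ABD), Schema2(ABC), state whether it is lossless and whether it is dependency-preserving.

lossless but not dependency-preserving

Lossless test: (AB)⁺ = {ABCD}, which contains all of one fragment — lossless.
Dependency preservation: the restricted closure of {AD} across the fragments never reaches {C}, so AD → C cannot be enforced without a join — not preserved.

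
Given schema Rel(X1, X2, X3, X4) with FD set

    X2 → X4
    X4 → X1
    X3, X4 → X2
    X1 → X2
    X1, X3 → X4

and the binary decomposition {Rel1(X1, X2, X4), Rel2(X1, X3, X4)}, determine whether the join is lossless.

Common attributes: Rel1 ∩ Rel2 = {X1, X4}.
Closure of {X1, X4}: X1 → X2 applies, adding X2. So (X1, X4)⁺ = {X1, X2, X4}.
This closure contains every attribute of Rel1, so Rel1 ∩ Rel2 → Rel1. The join is lossless.

Yes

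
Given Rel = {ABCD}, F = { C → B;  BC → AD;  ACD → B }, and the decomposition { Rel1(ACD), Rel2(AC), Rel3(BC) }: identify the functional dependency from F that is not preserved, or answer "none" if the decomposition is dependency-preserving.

none

C → B lies within Rel3.
BC → AD: restricted closure across fragments reaches AD.
ACD → B: restricted closure across fragments reaches B.
Every dependency is enforceable on the fragments, so the decomposition is dependency-preserving.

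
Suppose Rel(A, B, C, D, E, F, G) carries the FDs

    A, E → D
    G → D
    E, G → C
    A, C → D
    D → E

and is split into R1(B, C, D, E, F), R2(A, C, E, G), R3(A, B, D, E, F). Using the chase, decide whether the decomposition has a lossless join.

No

Chase test. Columns are A, B, C, D, E, F, G; row i has aⱼ where attribute j ∈ Ri, else bᵢⱼ.
Initial tableau (one row per fragment):
  row 1: b11 a2 a3 a4 a5 a6 b17
  row 2: a1 b22 a3 b24 a5 b26 a7
  row 3: a1 a2 b33 a4 a5 a6 b37
Rows 2 and 3 agree on A, E; apply A, E→D and equate their D entries.
No row becomes fully distinguished — the join is lossy.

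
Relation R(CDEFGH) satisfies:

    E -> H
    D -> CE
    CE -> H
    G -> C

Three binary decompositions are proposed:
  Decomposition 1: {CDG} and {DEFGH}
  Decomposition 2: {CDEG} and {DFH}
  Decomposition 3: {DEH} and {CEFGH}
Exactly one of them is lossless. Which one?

Decomposition 1

Decomposition 1: common = {DG}, closure = {CDEGH} → lossless.
Decomposition 2: common = {D}, closure = {CDEH} → lossy.
Decomposition 3: common = {EH}, closure = {EH} → lossy.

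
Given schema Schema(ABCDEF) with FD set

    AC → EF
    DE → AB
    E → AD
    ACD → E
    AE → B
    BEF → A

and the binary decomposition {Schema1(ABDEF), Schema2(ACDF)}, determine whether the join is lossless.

Common attributes: Schema1 ∩ Schema2 = {ADF}.
No dependency enlarges {ADF}, so (ADF)⁺ = {ADF}.
The closure contains neither all of Schema1 = {ABDEF} nor all of Schema2 = {ACDF}, so the common attributes are not a superkey of either fragment. The join is lossy.

No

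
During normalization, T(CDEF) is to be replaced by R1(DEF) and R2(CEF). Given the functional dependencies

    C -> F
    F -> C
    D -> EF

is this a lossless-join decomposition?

Common attributes: R1 ∩ R2 = {EF}.
Closure of {EF}: F → C applies, adding C. So (EF)⁺ = {CEF}.
This closure contains every attribute of R2, so R1 ∩ R2 → R2. The join is lossless.

Yes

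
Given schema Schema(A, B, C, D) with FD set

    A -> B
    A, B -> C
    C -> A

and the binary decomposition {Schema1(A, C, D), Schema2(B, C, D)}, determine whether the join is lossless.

Common attributes: Schema1 ∩ Schema2 = {C, D}.
Closure of {C, D}: C → A applies, adding A; A → B applies, adding B. So (C, D)⁺ = {A, B, C, D}.
This closure contains every attribute of Schema1, so Schema1 ∩ Schema2 → Schema1. The join is lossless.

Yes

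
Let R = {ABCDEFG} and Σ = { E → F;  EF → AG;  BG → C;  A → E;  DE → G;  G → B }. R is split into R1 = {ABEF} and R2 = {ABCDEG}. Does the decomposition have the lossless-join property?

Common attributes: R1 ∩ R2 = {ABE}.
Closure of {ABE}: E → F applies, adding F; EF → AG applies, adding G; BG → C applies, adding C. So (ABE)⁺ = {ABCEFG}.
This closure contains every attribute of R1, so R1 ∩ R2 → R1. The join is lossless.

Yes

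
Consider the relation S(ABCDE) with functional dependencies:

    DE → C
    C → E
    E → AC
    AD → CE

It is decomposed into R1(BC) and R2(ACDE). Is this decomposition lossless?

No

Common attributes: R1 ∩ R2 = {C}.
Closure of {C}: C → E applies, adding E; E → AC applies, adding A. So (C)⁺ = {ACE}.
The closure contains neither all of R1 = {BC} nor all of R2 = {ACDE}, so the common attributes are not a superkey of either fragment. The join is lossy.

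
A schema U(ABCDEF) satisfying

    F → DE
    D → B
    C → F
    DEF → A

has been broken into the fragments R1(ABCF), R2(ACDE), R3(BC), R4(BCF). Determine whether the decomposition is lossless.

Chase test. Columns are ABCDEF; row i has aⱼ where attribute j ∈ Ri, else bᵢⱼ.
Initial tableau (one row per fragment):
  row 1: a1 a2 a3 b14 b15 a6
  row 2: a1 b22 a3 a4 a5 b26
  row 3: b31 a2 a3 b34 b35 b36
  row 4: b41 a2 a3 b44 b45 a6
Rows 1 and 4 agree on F; apply F→DE and equate their DE entries.
Rows 1 and 2 agree on C; apply C→F and equate their F entries.
Rows 1 and 3 agree on C; apply C→F and equate their F entries.
Rows 1 and 4 agree on DEF; apply DEF→A and equate their A entries.
Rows 1 and 2 agree on F; apply F→DE and equate their DE entries.
Rows 1 and 3 agree on F; apply F→DE and equate their DE entries.
Rows 1 and 2 agree on D; apply D→B and equate their B entries.
Rows 1 and 3 agree on DEF; apply DEF→A and equate their A entries.
Row 1 is now all distinguished symbols — the join is lossless.

Yes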